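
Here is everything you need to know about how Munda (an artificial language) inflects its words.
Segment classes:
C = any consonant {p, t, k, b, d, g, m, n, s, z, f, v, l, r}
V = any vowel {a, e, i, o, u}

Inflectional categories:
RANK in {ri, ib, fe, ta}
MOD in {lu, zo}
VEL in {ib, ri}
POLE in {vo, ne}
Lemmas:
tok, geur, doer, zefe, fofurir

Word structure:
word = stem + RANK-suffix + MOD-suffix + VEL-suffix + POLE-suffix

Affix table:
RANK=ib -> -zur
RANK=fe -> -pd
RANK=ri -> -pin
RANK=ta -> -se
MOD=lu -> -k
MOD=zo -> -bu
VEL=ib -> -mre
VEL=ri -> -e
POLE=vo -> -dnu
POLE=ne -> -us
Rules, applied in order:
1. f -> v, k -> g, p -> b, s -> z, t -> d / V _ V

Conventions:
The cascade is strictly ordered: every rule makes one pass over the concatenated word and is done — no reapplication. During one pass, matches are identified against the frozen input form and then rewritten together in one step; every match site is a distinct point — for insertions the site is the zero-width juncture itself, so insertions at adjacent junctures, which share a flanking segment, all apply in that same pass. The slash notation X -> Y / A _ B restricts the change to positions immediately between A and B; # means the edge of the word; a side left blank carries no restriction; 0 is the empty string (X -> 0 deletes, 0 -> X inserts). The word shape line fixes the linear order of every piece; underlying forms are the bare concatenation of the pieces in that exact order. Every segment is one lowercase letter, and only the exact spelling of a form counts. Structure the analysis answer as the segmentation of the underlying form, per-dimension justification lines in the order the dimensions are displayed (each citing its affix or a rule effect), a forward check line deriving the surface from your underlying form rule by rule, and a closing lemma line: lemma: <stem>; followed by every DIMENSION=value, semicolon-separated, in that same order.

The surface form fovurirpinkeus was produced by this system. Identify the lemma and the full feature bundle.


underlying: fofurir-pin-k-e-us
RANK=ri - signalled by the affix -pin
MOD=lu - signalled by the affix -k
VEL=ri - signalled by the affix -e
POLE=ne - signalled by the affix -us
check: fofurirpinkeus -> fovurirpinkeus
lemma: fofurir; RANK=ri; MOD=lu; VEL=ri; POLE=ne


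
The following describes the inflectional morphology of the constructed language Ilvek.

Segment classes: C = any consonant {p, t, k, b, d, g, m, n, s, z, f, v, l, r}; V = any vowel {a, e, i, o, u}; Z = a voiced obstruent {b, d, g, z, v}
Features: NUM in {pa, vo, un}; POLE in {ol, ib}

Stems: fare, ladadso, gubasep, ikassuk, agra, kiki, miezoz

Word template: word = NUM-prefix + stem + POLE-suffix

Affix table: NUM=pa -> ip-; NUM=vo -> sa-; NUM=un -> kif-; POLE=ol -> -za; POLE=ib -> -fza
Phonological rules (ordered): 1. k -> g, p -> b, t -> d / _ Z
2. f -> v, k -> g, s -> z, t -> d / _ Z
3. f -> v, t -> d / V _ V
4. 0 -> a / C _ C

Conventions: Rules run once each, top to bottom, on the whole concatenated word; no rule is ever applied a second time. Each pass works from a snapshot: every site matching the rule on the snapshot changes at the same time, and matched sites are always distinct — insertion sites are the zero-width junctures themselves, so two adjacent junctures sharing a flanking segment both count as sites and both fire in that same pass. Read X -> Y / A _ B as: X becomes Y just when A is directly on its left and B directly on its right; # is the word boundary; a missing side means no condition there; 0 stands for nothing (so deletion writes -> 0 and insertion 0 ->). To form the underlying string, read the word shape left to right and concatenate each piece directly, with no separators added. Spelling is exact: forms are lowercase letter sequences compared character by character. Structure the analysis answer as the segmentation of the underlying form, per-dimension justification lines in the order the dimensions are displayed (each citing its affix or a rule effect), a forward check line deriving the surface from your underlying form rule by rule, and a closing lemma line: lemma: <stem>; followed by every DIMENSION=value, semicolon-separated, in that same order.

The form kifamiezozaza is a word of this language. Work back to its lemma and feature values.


underlying: kif-miezoz-za
NUM=un - signalled by the affix kif-
POLE=ol - signalled by the affix -za
check: kifmiezozza -> kifmiezozza -> kifmiezozza -> kifmiezozza -> kifamiezozaza
lemma: miezoz; NUM=un; POLE=ol


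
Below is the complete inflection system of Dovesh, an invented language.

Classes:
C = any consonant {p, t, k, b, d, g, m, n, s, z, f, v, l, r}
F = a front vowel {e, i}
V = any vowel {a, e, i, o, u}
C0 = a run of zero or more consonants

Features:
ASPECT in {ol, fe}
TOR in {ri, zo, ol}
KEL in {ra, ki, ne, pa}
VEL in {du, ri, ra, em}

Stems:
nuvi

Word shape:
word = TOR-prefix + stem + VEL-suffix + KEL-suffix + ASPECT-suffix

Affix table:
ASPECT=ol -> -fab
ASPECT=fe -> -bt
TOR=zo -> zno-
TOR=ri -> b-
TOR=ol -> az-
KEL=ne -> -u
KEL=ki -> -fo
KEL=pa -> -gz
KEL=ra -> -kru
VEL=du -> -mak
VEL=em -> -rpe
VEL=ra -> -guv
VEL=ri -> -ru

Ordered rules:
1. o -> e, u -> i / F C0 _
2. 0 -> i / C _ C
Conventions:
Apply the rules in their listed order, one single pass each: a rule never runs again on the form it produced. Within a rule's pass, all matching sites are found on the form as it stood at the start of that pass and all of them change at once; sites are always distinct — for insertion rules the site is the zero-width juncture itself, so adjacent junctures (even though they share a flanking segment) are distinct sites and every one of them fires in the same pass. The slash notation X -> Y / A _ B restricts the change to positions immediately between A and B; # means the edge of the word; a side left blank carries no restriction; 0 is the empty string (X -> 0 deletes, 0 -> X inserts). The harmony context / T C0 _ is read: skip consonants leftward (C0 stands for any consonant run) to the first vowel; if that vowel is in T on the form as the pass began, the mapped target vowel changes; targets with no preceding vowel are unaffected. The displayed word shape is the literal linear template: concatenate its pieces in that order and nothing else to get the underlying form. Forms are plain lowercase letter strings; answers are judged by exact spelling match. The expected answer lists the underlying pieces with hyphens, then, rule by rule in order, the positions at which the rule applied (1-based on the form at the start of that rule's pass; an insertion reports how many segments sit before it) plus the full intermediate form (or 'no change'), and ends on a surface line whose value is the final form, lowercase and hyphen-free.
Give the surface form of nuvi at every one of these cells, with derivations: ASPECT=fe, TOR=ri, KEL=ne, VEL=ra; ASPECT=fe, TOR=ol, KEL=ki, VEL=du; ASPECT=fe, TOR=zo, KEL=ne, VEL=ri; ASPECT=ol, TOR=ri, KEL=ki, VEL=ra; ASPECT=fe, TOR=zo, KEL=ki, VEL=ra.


cell ASPECT=fe, TOR=ri, KEL=ne, VEL=ra:
underlying: b-nuvi-guv-u-bt
1. o -> e, u -> i / F C0 _: fires at position(s) 7: bnuvigivubt
2. 0 -> i / C _ C: inserts after position(s) 1, 10: binuvigivubit
surface: binuvigivubit

cell ASPECT=fe, TOR=ol, KEL=ki, VEL=du:
underlying: az-nuvi-mak-fo-bt
1. o -> e, u -> i / F C0 _: no change
2. 0 -> i / C _ C: inserts after position(s) 2, 9, 12: azinuvimakifobit
surface: azinuvimakifobit

cell ASPECT=fe, TOR=zo, KEL=ne, VEL=ri:
underlying: zno-nuvi-ru-u-bt
1. o -> e, u -> i / F C0 _: fires at position(s) 9: znonuviriubt
2. 0 -> i / C _ C: inserts after position(s) 1, 11: zinonuviriubit
surface: zinonuviriubit

cell ASPECT=ol, TOR=ri, KEL=ki, VEL=ra:
underlying: b-nuvi-guv-fo-fab
1. o -> e, u -> i / F C0 _: fires at position(s) 7: bnuvigivfofab
2. 0 -> i / C _ C: inserts after position(s) 1, 8: binuvigivifofab
surface: binuvigivifofab

cell ASPECT=fe, TOR=zo, KEL=ki, VEL=ra:
underlying: zno-nuvi-guv-fo-bt
1. o -> e, u -> i / F C0 _: fires at position(s) 9: znonuvigivfobt
2. 0 -> i / C _ C: inserts after position(s) 1, 10, 13: zinonuvigivifobit
surface: zinonuvigivifobit


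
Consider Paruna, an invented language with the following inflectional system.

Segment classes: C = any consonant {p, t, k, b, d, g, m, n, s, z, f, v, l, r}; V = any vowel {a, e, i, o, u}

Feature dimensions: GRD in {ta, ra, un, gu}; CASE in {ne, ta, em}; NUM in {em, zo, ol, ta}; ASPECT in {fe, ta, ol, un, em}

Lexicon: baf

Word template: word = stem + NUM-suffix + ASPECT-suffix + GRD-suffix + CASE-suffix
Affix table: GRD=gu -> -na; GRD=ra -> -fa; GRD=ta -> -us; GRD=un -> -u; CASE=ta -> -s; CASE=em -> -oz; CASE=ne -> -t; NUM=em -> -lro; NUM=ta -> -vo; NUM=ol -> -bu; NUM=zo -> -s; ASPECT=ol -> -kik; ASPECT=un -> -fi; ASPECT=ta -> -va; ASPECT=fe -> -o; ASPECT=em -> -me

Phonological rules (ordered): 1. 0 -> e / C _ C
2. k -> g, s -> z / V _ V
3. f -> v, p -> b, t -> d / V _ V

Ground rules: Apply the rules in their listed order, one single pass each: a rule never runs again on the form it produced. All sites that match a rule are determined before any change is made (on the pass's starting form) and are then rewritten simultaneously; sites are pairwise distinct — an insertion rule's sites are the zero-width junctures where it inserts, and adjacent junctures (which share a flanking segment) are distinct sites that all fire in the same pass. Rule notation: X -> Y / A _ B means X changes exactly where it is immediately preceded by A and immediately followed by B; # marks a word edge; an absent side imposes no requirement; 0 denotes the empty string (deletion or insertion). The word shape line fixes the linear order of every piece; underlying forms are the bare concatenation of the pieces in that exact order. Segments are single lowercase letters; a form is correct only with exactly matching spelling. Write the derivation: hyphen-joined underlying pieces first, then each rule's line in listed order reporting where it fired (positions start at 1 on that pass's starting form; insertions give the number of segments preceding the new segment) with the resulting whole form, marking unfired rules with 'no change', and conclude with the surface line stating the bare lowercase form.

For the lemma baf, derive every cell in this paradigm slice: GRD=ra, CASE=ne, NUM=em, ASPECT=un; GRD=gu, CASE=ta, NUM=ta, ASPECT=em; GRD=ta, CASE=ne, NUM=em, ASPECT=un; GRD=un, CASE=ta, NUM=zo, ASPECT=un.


cell GRD=ra, CASE=ne, NUM=em, ASPECT=un:
underlying: baf-lro-fi-fa-t
1. 0 -> e / C _ C: inserts after position(s) 3, 4: bafelerofifat
2. k -> g, s -> z / V _ V: no change
3. f -> v, p -> b, t -> d / V _ V: fires at position(s) 3, 9, 11: bavelerovivat
surface: bavelerovivat

cell GRD=gu, CASE=ta, NUM=ta, ASPECT=em:
underlying: baf-vo-me-na-s
1. 0 -> e / C _ C: inserts after position(s) 3: bafevomenas
2. k -> g, s -> z / V _ V: no change
3. f -> v, p -> b, t -> d / V _ V: fires at position(s) 3: bavevomenas
surface: bavevomenas

cell GRD=ta, CASE=ne, NUM=em, ASPECT=un:
underlying: baf-lro-fi-us-t
1. 0 -> e / C _ C: inserts after position(s) 3, 4, 10: bafelerofiuset
2. k -> g, s -> z / V _ V: fires at position(s) 12: bafelerofiuzet
3. f -> v, p -> b, t -> d / V _ V: fires at position(s) 3, 9: baveleroviuzet
surface: baveleroviuzet

cell GRD=un, CASE=ta, NUM=zo, ASPECT=un:
underlying: baf-s-fi-u-s
1. 0 -> e / C _ C: inserts after position(s) 3, 4: bafesefius
2. k -> g, s -> z / V _ V: fires at position(s) 5: bafezefius
3. f -> v, p -> b, t -> d / V _ V: fires at position(s) 3, 7: bavezevius
surface: bavezevius


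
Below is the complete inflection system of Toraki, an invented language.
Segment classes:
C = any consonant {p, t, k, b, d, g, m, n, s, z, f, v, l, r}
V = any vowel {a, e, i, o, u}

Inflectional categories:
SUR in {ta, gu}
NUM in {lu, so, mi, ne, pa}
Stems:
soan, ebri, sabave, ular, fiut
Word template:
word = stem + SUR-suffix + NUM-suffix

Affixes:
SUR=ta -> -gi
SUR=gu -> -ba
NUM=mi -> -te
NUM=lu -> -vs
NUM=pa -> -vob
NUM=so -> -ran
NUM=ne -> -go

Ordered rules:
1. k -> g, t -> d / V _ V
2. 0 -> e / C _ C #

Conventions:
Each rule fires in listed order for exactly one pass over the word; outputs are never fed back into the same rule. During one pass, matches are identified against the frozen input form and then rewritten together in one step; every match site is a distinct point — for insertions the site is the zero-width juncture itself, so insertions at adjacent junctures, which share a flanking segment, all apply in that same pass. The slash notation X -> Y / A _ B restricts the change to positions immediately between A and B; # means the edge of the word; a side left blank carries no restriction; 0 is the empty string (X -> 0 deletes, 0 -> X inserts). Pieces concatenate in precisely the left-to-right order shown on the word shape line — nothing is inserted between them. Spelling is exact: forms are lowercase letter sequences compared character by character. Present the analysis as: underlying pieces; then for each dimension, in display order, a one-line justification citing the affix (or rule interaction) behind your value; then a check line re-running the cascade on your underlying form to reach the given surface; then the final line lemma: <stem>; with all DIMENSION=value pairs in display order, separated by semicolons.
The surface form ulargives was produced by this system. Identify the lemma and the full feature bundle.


underlying: ular-gi-vs
SUR=ta - signalled by the affix -gi
NUM=lu - signalled by the affix -vs
check: ulargivs -> ulargivs -> ulargives
lemma: ular; SUR=ta; NUM=lu


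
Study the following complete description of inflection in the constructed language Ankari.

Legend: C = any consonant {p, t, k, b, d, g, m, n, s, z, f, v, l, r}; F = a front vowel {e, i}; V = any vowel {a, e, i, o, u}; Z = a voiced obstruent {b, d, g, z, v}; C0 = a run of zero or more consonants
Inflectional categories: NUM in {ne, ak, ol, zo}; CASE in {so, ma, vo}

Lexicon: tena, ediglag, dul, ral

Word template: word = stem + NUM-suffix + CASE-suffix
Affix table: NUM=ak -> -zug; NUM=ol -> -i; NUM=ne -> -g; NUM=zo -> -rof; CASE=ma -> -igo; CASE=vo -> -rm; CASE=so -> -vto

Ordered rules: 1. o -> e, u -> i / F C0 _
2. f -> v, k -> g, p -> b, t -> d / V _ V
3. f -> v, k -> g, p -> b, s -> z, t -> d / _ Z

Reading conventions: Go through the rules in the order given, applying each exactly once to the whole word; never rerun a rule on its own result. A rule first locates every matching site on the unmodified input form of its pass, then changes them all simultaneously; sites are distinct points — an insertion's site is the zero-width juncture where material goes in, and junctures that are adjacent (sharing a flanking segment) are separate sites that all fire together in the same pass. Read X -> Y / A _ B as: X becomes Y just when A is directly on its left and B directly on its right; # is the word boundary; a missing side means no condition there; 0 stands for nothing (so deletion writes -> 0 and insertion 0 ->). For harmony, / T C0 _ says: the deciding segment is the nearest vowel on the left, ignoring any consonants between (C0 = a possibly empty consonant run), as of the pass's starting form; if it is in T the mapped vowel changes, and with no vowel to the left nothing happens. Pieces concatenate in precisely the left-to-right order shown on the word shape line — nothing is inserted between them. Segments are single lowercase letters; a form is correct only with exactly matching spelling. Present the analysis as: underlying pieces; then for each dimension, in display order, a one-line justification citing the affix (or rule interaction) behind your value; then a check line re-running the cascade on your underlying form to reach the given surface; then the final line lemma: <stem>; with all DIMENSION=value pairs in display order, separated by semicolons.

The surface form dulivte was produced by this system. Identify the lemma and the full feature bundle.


underlying: dul-i-vto
NUM=ol - signalled by the affix -i
CASE=so - signalled by the affix -vto
check: dulivto -> dulivte -> dulivte -> dulivte
lemma: dul; NUM=ol; CASE=so


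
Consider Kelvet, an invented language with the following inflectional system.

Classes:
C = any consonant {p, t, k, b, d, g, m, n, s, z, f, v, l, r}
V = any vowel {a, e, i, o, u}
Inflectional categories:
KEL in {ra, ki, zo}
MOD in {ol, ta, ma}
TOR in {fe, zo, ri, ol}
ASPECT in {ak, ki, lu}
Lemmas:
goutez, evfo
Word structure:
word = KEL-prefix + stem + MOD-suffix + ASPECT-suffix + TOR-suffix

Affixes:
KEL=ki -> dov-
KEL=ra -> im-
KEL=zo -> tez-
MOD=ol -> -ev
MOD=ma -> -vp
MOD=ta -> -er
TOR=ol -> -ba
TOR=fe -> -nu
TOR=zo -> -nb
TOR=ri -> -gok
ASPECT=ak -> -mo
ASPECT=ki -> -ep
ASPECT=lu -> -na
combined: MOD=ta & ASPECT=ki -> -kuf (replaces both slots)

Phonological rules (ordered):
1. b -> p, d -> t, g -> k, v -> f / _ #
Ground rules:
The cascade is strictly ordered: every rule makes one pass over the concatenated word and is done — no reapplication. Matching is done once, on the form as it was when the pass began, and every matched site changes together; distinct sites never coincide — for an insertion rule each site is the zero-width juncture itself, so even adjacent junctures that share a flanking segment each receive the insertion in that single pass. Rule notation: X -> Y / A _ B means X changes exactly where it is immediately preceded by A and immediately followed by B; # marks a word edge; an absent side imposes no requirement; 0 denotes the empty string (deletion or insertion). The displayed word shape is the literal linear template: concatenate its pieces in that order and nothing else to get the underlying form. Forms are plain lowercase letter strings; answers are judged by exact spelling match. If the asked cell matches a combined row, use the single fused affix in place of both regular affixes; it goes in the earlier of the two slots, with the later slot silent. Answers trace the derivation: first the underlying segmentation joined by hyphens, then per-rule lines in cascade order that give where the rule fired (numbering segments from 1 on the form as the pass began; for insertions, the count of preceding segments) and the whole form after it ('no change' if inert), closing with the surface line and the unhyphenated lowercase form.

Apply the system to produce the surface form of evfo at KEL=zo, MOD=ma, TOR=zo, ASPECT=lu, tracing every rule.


underlying: tez-evfo-vp-na-nb
1. b -> p, d -> t, g -> k, v -> f / _ #: fires at position(s) 13: tezevfovpnanp
surface: tezevfovpnanp


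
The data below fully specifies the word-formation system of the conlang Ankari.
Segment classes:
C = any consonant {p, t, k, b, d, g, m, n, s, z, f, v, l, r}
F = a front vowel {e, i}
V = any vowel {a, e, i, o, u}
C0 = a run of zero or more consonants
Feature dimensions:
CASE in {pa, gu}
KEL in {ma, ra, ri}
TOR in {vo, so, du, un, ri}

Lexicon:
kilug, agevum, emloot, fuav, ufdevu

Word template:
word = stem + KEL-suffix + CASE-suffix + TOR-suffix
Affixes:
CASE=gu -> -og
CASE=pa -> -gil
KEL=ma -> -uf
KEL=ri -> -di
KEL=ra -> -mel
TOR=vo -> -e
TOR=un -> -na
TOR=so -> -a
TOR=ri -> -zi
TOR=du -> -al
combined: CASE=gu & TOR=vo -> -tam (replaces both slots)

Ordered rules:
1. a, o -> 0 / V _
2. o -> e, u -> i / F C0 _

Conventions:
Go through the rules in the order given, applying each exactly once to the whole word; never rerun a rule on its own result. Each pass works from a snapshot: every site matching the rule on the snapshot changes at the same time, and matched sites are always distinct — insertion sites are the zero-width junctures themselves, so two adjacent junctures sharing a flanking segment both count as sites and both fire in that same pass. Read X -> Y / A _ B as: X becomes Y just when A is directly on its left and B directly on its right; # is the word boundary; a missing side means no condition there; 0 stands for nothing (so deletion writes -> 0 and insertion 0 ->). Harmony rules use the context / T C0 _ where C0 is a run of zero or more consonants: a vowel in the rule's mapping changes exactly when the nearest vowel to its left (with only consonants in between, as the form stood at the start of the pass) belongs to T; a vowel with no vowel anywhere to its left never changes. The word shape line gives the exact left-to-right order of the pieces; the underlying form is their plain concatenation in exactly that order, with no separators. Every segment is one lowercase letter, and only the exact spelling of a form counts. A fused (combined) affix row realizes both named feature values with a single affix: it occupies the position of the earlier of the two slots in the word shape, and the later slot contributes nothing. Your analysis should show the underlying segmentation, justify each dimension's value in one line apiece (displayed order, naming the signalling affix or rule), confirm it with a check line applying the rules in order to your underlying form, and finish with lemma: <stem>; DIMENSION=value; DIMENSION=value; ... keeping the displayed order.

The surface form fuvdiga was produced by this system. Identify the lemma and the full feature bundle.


underlying: fuav-di-og-a
CASE=gu - signalled by the affix -og
KEL=ri - signalled by the affix -di
TOR=so - signalled by the affix -a
check: fuavdioga -> fuvdiga -> fuvdiga
lemma: fuav; CASE=gu; KEL=ri; TOR=so


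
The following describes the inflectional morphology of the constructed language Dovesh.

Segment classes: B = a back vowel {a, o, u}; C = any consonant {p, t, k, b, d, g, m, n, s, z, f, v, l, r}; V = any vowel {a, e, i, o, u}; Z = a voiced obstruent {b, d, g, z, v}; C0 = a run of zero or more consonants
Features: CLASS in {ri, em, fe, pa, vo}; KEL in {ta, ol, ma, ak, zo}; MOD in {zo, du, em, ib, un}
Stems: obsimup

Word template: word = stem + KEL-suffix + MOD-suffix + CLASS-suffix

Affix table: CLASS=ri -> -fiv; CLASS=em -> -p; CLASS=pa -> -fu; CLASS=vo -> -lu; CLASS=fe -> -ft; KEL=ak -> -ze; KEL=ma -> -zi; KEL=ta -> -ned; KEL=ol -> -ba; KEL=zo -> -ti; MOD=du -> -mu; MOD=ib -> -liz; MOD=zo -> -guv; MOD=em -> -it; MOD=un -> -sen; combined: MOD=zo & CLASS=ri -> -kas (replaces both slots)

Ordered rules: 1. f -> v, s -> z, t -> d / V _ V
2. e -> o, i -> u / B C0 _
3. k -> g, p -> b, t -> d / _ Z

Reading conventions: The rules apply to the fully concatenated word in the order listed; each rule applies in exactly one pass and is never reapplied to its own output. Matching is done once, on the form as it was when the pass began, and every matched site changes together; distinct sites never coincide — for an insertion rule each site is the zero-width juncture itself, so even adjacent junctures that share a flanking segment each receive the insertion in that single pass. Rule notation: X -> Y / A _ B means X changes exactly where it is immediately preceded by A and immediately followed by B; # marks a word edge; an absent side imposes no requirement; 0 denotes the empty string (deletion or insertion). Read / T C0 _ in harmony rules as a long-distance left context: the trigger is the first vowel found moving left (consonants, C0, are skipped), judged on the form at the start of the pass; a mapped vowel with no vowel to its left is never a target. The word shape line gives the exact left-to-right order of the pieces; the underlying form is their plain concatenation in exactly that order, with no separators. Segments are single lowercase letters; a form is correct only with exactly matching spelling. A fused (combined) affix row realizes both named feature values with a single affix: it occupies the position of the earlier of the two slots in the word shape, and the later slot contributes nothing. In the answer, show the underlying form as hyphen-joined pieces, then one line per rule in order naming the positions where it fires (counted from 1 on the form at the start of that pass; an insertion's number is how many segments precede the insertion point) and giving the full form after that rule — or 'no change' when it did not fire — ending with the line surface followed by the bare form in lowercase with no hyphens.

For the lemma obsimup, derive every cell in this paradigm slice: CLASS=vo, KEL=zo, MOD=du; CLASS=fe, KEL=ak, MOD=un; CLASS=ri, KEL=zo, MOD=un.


cell CLASS=vo, KEL=zo, MOD=du:
underlying: obsimup-ti-mu-lu
1. f -> v, s -> z, t -> d / V _ V: no change
2. e -> o, i -> u / B C0 _: fires at position(s) 4, 9: obsumuptumulu
3. k -> g, p -> b, t -> d / _ Z: no change
surface: obsumuptumulu

cell CLASS=fe, KEL=ak, MOD=un:
underlying: obsimup-ze-sen-ft
1. f -> v, s -> z, t -> d / V _ V: fires at position(s) 10: obsimupzezenft
2. e -> o, i -> u / B C0 _: fires at position(s) 4, 9: obsumupzozenft
3. k -> g, p -> b, t -> d / _ Z: fires at position(s) 7: obsumubzozenft
surface: obsumubzozenft

cell CLASS=ri, KEL=zo, MOD=un:
underlying: obsimup-ti-sen-fiv
1. f -> v, s -> z, t -> d / V _ V: fires at position(s) 10: obsimuptizenfiv
2. e -> o, i -> u / B C0 _: fires at position(s) 4, 9: obsumuptuzenfiv
3. k -> g, p -> b, t -> d / _ Z: no change
surface: obsumuptuzenfiv


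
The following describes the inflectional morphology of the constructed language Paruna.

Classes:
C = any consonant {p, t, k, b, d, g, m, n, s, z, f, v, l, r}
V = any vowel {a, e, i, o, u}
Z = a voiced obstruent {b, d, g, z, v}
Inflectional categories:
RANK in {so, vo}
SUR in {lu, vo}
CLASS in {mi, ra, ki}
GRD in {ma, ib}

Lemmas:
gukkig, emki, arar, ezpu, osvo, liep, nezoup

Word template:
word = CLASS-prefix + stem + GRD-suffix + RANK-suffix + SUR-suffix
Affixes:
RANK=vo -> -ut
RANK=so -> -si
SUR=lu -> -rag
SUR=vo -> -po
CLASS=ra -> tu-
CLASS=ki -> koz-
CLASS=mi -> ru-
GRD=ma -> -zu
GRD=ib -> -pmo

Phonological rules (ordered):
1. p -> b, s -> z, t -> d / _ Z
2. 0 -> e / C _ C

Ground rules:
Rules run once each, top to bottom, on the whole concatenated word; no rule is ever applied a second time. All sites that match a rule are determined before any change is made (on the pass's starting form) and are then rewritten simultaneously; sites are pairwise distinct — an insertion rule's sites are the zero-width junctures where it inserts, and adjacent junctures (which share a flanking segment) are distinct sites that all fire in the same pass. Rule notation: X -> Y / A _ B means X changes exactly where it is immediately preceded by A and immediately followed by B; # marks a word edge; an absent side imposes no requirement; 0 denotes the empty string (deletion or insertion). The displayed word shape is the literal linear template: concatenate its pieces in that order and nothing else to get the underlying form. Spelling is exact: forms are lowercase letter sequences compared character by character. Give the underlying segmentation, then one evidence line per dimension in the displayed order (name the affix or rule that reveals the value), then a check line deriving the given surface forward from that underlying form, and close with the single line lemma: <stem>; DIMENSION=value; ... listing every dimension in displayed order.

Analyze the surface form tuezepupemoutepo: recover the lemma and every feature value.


underlying: tu-ezpu-pmo-ut-po
RANK=vo - signalled by the affix -ut
SUR=vo - signalled by the affix -po
CLASS=ra - signalled by the affix tu-
GRD=ib - signalled by the affix -pmo
check: tuezpupmoutpo -> tuezpupmoutpo -> tuezepupemoutepo
lemma: ezpu; RANK=vo; SUR=vo; CLASS=ra; GRD=ib


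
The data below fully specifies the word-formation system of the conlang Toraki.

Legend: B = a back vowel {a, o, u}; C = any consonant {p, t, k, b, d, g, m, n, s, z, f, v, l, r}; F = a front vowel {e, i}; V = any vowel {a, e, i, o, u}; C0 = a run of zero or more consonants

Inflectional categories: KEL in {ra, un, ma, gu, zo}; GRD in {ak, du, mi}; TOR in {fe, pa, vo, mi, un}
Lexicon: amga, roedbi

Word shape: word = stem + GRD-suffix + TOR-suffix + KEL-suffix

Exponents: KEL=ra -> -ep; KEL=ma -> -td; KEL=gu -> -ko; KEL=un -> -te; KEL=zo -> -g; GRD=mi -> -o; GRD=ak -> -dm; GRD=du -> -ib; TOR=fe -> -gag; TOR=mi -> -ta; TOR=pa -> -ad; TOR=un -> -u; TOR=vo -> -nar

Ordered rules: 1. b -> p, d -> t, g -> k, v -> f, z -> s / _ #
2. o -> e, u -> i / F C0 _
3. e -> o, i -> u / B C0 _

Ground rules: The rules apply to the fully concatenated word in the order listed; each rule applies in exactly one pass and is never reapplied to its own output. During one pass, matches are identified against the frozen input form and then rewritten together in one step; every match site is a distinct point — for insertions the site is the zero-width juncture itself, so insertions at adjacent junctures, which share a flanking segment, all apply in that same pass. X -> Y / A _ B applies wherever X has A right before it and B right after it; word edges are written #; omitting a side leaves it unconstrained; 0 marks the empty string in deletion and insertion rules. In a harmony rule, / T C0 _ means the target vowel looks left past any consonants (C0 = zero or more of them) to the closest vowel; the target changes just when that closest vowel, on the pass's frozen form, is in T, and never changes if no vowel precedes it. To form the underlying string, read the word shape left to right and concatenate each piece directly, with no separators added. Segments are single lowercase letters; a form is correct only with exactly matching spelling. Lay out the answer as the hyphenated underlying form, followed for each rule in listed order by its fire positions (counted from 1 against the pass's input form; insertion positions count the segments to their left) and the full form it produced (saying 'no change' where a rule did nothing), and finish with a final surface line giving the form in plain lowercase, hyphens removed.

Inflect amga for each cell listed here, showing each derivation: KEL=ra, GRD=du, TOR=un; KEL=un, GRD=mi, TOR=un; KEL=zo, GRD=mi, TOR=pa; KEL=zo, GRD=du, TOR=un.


cell KEL=ra, GRD=du, TOR=un:
underlying: amga-ib-u-ep
1. b -> p, d -> t, g -> k, v -> f, z -> s / _ #: no change
2. o -> e, u -> i / F C0 _: fires at position(s) 7: amgaibiep
3. e -> o, i -> u / B C0 _: fires at position(s) 5: amgaubiep
surface: amgaubiep

cell KEL=un, GRD=mi, TOR=un:
underlying: amga-o-u-te
1. b -> p, d -> t, g -> k, v -> f, z -> s / _ #: no change
2. o -> e, u -> i / F C0 _: no change
3. e -> o, i -> u / B C0 _: fires at position(s) 8: amgaouto
surface: amgaouto

cell KEL=zo, GRD=mi, TOR=pa:
underlying: amga-o-ad-g
1. b -> p, d -> t, g -> k, v -> f, z -> s / _ #: fires at position(s) 8: amgaoadk
2. o -> e, u -> i / F C0 _: no change
3. e -> o, i -> u / B C0 _: no change
surface: amgaoadk

cell KEL=zo, GRD=du, TOR=un:
underlying: amga-ib-u-g
1. b -> p, d -> t, g -> k, v -> f, z -> s / _ #: fires at position(s) 8: amgaibuk
2. o -> e, u -> i / F C0 _: fires at position(s) 7: amgaibik
3. e -> o, i -> u / B C0 _: fires at position(s) 5: amgaubik
surface: amgaubik


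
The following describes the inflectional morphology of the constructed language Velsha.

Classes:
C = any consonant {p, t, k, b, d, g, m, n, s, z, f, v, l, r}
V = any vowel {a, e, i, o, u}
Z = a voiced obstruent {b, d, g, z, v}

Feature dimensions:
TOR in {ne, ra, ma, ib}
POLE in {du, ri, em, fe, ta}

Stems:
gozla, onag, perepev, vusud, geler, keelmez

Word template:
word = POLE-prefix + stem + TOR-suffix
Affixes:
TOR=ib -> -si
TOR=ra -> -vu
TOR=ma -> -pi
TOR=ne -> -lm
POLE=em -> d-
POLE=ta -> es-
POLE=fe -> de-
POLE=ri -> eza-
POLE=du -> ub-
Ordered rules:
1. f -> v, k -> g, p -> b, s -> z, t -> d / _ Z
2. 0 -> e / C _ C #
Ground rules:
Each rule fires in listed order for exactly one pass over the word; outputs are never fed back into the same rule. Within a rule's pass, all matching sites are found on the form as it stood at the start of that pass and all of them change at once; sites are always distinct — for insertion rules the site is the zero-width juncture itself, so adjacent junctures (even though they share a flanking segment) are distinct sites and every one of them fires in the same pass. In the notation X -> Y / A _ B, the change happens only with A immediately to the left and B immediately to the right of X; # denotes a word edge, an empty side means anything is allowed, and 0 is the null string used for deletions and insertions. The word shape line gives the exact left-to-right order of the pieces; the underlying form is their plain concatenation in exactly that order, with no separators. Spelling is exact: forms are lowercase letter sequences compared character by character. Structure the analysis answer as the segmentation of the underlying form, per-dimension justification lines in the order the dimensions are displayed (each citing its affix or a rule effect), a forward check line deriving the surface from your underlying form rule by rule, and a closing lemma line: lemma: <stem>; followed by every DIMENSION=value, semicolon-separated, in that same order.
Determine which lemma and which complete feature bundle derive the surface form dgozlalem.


underlying: d-gozla-lm
TOR=ne - signalled by the affix -lm
POLE=em - signalled by the affix d-
check: dgozlalm -> dgozlalm -> dgozlalem
lemma: gozla; TOR=ne; POLE=em


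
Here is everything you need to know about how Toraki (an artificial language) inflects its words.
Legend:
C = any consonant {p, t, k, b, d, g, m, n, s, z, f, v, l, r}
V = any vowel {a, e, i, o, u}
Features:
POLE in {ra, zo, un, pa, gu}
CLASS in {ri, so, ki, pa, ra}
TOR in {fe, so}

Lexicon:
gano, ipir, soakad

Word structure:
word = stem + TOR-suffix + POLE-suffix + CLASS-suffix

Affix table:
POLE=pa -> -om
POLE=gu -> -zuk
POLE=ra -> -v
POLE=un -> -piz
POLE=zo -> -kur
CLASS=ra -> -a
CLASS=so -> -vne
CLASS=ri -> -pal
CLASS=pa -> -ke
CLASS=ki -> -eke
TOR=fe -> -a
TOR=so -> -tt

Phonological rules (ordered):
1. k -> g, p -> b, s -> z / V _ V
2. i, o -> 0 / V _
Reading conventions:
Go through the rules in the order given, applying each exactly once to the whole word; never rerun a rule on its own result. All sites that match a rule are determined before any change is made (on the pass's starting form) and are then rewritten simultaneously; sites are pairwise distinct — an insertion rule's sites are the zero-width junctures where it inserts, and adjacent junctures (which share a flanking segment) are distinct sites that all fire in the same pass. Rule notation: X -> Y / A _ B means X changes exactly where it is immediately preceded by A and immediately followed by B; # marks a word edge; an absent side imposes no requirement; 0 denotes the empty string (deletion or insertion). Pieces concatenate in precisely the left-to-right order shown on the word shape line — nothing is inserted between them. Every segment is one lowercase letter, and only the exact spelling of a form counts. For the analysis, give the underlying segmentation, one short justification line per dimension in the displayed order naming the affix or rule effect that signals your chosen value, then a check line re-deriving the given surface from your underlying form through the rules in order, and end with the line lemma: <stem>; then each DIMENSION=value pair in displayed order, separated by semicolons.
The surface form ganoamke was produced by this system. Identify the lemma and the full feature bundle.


underlying: gano-a-om-ke
POLE=pa - signalled by the affix -om
CLASS=pa - signalled by the affix -ke
TOR=fe - signalled by the affix -a
check: ganoaomke -> ganoaomke -> ganoamke
lemma: gano; POLE=pa; CLASS=pa; TOR=fe


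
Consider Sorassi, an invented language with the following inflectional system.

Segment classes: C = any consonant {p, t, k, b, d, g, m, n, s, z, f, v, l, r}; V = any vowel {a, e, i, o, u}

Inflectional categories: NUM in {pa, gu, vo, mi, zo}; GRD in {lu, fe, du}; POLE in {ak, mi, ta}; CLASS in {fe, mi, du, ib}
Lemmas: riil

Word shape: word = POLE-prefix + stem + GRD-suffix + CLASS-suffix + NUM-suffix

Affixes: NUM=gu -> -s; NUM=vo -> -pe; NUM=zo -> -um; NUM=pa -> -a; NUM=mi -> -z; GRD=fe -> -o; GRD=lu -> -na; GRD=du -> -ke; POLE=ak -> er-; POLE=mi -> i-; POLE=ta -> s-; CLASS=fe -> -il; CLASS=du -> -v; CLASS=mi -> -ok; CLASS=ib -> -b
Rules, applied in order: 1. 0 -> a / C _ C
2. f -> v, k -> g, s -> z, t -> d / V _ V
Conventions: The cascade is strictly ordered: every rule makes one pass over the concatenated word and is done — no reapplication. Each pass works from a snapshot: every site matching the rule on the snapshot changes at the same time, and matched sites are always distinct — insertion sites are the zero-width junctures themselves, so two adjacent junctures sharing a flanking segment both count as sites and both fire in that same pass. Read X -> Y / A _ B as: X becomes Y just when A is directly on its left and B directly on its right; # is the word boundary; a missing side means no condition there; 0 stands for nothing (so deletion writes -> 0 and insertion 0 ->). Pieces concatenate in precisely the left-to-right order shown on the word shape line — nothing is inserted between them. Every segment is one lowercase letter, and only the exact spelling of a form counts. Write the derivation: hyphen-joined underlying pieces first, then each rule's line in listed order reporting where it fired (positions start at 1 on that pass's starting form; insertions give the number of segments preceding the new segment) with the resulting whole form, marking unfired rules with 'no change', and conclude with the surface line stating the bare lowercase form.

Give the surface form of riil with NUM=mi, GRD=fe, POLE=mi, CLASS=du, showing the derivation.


underlying: i-riil-o-v-z
1. 0 -> a / C _ C: inserts after position(s) 7: iriilovaz
2. f -> v, k -> g, s -> z, t -> d / V _ V: no change
surface: iriilovaz


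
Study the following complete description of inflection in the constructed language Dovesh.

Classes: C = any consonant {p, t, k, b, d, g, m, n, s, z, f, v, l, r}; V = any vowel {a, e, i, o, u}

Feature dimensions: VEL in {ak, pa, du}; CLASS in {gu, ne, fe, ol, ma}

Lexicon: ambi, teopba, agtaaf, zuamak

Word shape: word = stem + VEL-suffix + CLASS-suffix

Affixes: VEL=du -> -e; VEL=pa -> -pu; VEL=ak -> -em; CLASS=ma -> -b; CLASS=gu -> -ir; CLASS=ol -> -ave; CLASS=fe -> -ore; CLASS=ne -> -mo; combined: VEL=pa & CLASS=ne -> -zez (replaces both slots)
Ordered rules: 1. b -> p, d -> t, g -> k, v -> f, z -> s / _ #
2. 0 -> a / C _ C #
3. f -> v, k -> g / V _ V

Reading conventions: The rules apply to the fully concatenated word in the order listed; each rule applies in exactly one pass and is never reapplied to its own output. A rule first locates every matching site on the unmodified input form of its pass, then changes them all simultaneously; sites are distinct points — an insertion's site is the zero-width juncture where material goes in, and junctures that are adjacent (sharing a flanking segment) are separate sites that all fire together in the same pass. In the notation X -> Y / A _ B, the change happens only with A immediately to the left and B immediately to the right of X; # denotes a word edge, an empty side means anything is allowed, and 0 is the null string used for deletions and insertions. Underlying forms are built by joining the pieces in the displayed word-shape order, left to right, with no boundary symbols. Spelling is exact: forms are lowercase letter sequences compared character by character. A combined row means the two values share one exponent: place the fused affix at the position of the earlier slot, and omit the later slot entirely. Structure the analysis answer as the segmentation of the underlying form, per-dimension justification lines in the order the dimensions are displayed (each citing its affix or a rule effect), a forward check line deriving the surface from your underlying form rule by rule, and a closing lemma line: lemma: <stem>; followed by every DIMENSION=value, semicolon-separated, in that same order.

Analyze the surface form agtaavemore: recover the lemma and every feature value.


underlying: agtaaf-em-ore
VEL=ak - signalled by the affix -em
CLASS=fe - signalled by the affix -ore
check: agtaafemore -> agtaafemore -> agtaafemore -> agtaavemore
lemma: agtaaf; VEL=ak; CLASS=fe


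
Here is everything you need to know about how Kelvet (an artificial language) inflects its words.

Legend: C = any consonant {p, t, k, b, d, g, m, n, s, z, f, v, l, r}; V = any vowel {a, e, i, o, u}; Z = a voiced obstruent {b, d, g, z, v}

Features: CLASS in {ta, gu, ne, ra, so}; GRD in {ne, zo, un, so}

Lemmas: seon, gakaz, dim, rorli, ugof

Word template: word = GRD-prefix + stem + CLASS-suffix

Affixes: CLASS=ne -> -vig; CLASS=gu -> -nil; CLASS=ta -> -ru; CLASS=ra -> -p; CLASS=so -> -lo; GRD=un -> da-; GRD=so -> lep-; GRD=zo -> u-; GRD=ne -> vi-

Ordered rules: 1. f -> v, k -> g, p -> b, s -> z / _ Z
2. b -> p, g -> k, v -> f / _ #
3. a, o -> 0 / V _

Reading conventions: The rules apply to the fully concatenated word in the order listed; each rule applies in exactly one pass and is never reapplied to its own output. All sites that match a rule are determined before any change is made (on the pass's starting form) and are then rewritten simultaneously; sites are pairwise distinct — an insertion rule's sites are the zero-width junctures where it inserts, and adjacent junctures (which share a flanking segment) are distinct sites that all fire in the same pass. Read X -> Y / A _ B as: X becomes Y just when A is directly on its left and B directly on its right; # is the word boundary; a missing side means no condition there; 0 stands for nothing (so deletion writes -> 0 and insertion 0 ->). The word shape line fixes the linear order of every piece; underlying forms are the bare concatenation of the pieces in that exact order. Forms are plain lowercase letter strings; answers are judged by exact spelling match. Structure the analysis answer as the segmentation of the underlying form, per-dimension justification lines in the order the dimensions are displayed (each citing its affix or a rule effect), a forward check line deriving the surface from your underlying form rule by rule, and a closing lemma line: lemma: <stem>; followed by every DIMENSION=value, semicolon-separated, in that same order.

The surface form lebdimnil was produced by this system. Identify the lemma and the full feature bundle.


underlying: lep-dim-nil
CLASS=gu - signalled by the affix -nil
GRD=so - signalled by the affix lep-
check: lepdimnil -> lebdimnil -> lebdimnil -> lebdimnil
lemma: dim; CLASS=gu; GRD=so
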